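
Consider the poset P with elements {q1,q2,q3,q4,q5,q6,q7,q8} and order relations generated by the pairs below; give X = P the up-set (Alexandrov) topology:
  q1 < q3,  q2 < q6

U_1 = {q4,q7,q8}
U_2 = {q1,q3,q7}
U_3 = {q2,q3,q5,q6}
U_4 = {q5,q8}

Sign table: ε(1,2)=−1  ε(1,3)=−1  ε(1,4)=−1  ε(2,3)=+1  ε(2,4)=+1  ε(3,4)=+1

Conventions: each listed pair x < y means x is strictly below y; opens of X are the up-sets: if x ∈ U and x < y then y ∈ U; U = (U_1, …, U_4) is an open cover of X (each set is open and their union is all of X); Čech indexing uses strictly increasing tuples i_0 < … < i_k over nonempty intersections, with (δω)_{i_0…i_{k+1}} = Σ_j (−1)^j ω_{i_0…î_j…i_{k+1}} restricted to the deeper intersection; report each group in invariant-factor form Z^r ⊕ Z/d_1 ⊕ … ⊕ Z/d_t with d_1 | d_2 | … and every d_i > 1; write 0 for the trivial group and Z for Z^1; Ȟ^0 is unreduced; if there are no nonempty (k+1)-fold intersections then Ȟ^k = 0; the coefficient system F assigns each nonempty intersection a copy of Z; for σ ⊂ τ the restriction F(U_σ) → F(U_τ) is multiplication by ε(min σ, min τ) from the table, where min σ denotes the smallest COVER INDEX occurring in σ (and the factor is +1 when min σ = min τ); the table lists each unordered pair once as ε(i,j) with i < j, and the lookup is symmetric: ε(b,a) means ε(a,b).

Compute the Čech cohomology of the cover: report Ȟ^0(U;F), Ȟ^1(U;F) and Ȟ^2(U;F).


nerve simplices:
  U12={q7} U14={q8} U23={q3} U34={q5}
C dims 4,4; δ0: rk 3, SNF 1^3
degree 0: 4−3−0 = 1 → Ȟ^0 ≅ Z
degree 1: 4−0−3 = 1 → Ȟ^1 ≅ Z
degree 2: 0−0−0 = 0 → Ȟ^2 ≅ 0

Ȟ^0(U;F) ≅ Z, Ȟ^1(U;F) ≅ Z, Ȟ^2(U;F) ≅ 0


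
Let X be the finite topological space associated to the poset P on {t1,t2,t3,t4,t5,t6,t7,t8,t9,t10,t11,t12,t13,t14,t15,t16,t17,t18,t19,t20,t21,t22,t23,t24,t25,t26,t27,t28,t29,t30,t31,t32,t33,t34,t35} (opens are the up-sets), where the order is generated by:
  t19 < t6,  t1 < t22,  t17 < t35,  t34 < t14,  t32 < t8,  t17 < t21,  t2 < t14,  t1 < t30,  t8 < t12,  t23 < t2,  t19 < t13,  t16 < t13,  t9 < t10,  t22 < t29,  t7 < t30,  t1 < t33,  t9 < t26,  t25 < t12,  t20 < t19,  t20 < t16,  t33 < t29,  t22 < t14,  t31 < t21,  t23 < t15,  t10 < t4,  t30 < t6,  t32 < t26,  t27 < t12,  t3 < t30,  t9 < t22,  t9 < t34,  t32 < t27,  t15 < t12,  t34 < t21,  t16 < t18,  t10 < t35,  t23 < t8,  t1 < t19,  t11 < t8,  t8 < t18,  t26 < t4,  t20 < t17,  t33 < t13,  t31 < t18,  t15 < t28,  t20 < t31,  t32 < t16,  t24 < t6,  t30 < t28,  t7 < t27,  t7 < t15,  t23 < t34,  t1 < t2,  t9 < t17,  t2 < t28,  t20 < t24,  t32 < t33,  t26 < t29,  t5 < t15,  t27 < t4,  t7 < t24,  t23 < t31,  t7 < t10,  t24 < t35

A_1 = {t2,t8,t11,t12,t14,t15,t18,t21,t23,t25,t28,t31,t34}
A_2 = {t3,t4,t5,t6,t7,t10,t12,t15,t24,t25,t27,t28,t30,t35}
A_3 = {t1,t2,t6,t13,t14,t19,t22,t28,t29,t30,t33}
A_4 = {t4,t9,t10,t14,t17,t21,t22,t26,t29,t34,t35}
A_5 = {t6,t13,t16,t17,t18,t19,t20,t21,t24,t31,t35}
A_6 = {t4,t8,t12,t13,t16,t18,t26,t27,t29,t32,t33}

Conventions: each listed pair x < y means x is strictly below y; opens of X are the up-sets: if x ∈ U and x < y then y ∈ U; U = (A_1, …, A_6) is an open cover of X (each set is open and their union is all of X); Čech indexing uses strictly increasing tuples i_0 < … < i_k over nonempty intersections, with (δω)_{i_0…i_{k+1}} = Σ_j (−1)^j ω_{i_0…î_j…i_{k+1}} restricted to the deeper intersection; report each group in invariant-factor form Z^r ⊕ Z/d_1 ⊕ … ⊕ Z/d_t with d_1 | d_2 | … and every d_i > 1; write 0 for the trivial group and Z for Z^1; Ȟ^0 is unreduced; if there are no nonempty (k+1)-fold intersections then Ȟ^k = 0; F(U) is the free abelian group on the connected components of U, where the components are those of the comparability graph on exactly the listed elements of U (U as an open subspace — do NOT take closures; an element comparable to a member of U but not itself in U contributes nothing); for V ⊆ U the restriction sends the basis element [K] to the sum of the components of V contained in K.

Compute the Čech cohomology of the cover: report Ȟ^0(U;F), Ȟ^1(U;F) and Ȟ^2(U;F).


Ȟ^0 = Z, Ȟ^1 = 0, Ȟ^2 = Z/2

nonempty intersections:
  A12={t12,t15,t25,t28} A13={t2,t14,t28} A14={t14,t21,t34} A15={t18,t21,t31} A16={t8,t12,t18} A23={t6,t28,t30} A24={t4,t10,t35} A25={t6,t24,t35} A26={t4,t12,t27} A34={t14,t22,t29} A35={t6,t13,t19} A36={t13,t29,t33} A45={t17,t21,t35} A46={t4,t26,t29} A56={t13,t16,t18}
  A123={t28} A126={t12} A134={t14} A145={t21} A156={t18} A235={t6} A245={t35} A246={t4} A346={t29} A356={t13}
components per intersection:
  A1: {t2,t8,t11,t12,t14,t15,t18,t21,t23,t25,t28,t31,t34}
  A2: {t3,t4,t5,t6,t7,t10,t12,t15,t24,t25,t27,t28,t30,t35}
  A3: {t1,t2,t6,t13,t14,t19,t22,t28,t29,t30,t33}
  A4: {t4,t9,t10,t14,t17,t21,t22,t26,t29,t34,t35}
  A5: {t6,t13,t16,t17,t18,t19,t20,t21,t24,t31,t35}
  A6: {t4,t8,t12,t13,t16,t18,t26,t27,t29,t32,t33}
  A12: {t12,t15,t25,t28}
  A13: {t2,t14,t28}
  A14: {t14,t21,t34}
  A15: {t18,t21,t31}
  A16: {t8,t12,t18}
  A23: {t6,t28,t30}
  A24: {t4,t10,t35}
  A25: {t6,t24,t35}
  A26: {t4,t12,t27}
  A34: {t14,t22,t29}
  A35: {t6,t13,t19}
  A36: {t13,t29,t33}
  A45: {t17,t21,t35}
  A46: {t4,t26,t29}
  A56: {t13,t16,t18}
  A123: {t28}
  A126: {t12}
  A134: {t14}
  A145: {t21}
  A156: {t18}
  A235: {t6}
  A245: {t35}
  A246: {t4}
  A346: {t29}
  A356: {t13}
C dims 6,15,10; δ0: rk 5, SNF 1^5; δ1: rk 10, SNF 1^9·2
Ȟ^0: (6−5)−0=1 ⇒ Z
Ȟ^1: (15−10)−5=0 ⇒ 0
Ȟ^2: (10−0)−10=0 plus torsion [2] ⇒ Z/2


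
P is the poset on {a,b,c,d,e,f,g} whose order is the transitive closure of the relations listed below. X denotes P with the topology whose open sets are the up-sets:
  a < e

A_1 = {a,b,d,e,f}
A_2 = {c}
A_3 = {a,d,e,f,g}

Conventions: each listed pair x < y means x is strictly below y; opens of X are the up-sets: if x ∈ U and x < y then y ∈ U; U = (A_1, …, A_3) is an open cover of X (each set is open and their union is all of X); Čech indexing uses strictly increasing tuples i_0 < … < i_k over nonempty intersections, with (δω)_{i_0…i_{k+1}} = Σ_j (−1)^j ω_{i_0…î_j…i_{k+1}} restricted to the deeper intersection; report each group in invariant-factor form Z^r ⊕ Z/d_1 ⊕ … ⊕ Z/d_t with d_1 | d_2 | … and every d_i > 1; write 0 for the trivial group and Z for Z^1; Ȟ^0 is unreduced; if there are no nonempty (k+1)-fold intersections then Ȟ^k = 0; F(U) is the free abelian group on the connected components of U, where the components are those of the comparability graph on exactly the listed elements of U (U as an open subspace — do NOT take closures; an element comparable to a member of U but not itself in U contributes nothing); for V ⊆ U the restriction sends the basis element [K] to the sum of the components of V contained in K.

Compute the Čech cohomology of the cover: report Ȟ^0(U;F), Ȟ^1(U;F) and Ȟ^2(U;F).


nerve simplices:
  A13={a,d,e,f}
components per intersection:
  A1: {a,e} {b} {d} {f}
  A2: {c}
  A3: {a,e} {d} {f} {g}
  A13: {a,e} {d} {f}
C dims 9,3; δ0: rk 3, SNF 1^3
degree 0: 9−3−0 = 6 → Ȟ^0 ≅ Z^6
degree 1: 3−0−3 = 0 → Ȟ^1 ≅ 0
degree 2: 0−0−0 = 0 → Ȟ^2 ≅ 0

Ȟ^0 = Z^6,  Ȟ^1 = 0,  Ȟ^2 = 0


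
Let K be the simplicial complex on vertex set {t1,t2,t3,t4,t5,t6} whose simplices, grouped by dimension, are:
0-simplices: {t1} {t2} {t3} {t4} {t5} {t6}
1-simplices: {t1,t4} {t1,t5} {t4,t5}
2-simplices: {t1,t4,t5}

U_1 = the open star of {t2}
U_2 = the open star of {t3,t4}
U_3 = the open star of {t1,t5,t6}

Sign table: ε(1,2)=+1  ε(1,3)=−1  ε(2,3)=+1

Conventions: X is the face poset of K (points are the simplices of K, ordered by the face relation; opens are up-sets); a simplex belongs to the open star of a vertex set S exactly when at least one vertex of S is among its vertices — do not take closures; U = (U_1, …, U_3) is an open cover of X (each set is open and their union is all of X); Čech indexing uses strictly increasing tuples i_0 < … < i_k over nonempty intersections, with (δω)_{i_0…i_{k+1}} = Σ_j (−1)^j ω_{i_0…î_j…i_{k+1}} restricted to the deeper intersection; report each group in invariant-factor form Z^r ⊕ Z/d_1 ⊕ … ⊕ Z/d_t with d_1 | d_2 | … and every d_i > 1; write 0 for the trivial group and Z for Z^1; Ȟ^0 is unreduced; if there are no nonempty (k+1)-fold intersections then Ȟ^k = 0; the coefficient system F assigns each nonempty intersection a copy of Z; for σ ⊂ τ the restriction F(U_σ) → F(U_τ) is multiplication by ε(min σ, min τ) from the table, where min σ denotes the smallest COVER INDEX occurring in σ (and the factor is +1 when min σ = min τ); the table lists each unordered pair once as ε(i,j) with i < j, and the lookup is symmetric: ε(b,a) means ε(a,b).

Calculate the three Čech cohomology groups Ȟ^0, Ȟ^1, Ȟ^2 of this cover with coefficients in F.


nonempty intersections:
  U1={{t2}} U2={{t3},{t4},{t1,t4},{t4,t5},{t1,t4,t5}} U3={{t1},{t5},{t6},{t1,t4},{t1,t5},{t4,t5},{t1,t4,t5}}
  U23={{t1,t4},{t4,t5},{t1,t4,t5}}
C dims 3,1; δ0: rk 1, SNF 1^1
Ȟ^0: (3−1)−0=2 ⇒ Z^2
Ȟ^1: (1−0)−1=0 ⇒ 0
Ȟ^2: (0−0)−0=0 ⇒ 0

Ȟ^0(U;F) ≅ Z^2, Ȟ^1(U;F) ≅ 0 and Ȟ^2(U;F) ≅ 0


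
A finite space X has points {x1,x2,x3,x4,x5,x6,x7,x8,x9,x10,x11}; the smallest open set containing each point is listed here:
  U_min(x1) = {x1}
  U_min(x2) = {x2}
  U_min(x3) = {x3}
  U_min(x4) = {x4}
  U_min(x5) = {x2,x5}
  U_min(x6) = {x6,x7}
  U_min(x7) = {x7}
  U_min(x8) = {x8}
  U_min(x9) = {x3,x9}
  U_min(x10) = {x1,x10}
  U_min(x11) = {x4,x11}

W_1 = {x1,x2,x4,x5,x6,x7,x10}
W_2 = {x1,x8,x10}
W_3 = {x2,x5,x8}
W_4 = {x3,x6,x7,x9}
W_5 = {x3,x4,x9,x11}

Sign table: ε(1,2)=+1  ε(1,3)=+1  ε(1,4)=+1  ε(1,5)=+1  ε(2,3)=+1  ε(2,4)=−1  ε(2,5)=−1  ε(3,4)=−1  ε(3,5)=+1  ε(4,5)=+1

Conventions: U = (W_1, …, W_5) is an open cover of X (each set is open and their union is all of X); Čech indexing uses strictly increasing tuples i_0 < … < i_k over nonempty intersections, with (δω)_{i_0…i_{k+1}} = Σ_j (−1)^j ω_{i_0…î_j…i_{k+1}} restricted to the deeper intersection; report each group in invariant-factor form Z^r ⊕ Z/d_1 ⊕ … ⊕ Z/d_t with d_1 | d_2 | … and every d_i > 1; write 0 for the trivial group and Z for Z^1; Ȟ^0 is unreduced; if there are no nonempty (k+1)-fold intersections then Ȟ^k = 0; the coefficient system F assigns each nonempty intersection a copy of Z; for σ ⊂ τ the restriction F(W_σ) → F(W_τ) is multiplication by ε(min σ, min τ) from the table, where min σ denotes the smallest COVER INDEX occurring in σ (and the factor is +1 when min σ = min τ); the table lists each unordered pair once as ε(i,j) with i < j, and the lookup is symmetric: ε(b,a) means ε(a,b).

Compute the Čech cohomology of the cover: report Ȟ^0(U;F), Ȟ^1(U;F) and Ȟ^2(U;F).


Ȟ^0 = Z; Ȟ^1 = Z^2; Ȟ^2 = 0

nerve simplices:
  W12={x1,x10} W13={x2,x5} W14={x6,x7} W15={x4} W23={x8} W45={x3,x9}
C dims 5,6; δ0: rk 4, SNF 1^4
degree 0: 5−4−0 = 1 → Ȟ^0 ≅ Z
degree 1: 6−0−4 = 2 → Ȟ^1 ≅ Z^2
degree 2: 0−0−0 = 0 → Ȟ^2 ≅ 0


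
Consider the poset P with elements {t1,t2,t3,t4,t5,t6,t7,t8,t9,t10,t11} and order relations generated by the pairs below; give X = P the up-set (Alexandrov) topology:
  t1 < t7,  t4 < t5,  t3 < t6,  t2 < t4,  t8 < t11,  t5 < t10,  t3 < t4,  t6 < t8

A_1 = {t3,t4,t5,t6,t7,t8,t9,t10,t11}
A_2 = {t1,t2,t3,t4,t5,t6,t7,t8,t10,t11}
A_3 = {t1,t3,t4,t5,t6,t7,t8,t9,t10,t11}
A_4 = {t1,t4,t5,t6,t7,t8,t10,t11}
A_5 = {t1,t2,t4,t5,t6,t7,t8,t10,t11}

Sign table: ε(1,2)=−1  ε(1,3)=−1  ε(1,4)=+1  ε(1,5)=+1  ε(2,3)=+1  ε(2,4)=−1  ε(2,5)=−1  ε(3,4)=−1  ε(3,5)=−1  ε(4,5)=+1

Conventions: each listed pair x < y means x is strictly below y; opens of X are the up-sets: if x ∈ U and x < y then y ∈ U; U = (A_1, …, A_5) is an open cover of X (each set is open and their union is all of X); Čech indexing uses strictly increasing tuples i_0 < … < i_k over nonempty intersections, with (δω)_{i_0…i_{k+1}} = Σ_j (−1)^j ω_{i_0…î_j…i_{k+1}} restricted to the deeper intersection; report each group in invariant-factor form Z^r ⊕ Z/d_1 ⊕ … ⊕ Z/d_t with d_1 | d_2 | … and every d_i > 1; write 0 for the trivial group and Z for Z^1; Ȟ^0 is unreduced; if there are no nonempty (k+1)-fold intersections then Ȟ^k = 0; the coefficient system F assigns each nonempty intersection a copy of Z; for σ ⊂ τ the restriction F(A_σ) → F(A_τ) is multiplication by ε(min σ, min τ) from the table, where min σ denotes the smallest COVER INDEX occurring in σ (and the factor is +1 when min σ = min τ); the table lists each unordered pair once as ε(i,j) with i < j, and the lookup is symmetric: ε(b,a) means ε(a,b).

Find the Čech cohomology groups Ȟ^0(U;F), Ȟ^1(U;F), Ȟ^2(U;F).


nonempty overlaps:
  A12={t3,t4,t5,t6,t7,t8,t10,t11} A13={t3,t4,t5,t6,t7,t8,t9,t10,t11} A14={t4,t5,t6,t7,t8,t10,t11} A15={t4,t5,t6,t7,t8,t10,t11} A23={t1,t3,t4,t5,t6,t7,t8,t10,t11} A24={t1,t4,t5,t6,t7,t8,t10,t11} A25={t1,t2,t4,t5,t6,t7,t8,t10,t11} A34={t1,t4,t5,t6,t7,t8,t10,t11} A35={t1,t4,t5,t6,t7,t8,t10,t11} A45={t1,t4,t5,t6,t7,t8,t10,t11}
  A123={t3,t4,t5,t6,t7,t8,t10,t11} A124={t4,t5,t6,t7,t8,t10,t11} A125={t4,t5,t6,t7,t8,t10,t11} A134={t4,t5,t6,t7,t8,t10,t11} A135={t4,t5,t6,t7,t8,t10,t11} A145={t4,t5,t6,t7,t8,t10,t11} A234={t1,t4,t5,t6,t7,t8,t10,t11} A235={t1,t4,t5,t6,t7,t8,t10,t11} A245={t1,t4,t5,t6,t7,t8,t10,t11} A345={t1,t4,t5,t6,t7,t8,t10,t11}
  A1234={t4,t5,t6,t7,t8,t10,t11} A1235={t4,t5,t6,t7,t8,t10,t11} A1245={t4,t5,t6,t7,t8,t10,t11} A1345={t4,t5,t6,t7,t8,t10,t11} A2345={t1,t4,t5,t6,t7,t8,t10,t11}
  A12345={t4,t5,t6,t7,t8,t10,t11}
C dims 5,10,10,5; δ0: rk 4, SNF 1^4; δ1: rk 6, SNF 1^6; δ2: rk 4, SNF 1^4
degree 0: 5−4−0 = 1 → Ȟ^0 ≅ Z
degree 1: 10−6−4 = 0 → Ȟ^1 ≅ 0
degree 2: 10−4−6 = 0 → Ȟ^2 ≅ 0

Ȟ^0 = Z, Ȟ^1 = 0 and Ȟ^2 = 0


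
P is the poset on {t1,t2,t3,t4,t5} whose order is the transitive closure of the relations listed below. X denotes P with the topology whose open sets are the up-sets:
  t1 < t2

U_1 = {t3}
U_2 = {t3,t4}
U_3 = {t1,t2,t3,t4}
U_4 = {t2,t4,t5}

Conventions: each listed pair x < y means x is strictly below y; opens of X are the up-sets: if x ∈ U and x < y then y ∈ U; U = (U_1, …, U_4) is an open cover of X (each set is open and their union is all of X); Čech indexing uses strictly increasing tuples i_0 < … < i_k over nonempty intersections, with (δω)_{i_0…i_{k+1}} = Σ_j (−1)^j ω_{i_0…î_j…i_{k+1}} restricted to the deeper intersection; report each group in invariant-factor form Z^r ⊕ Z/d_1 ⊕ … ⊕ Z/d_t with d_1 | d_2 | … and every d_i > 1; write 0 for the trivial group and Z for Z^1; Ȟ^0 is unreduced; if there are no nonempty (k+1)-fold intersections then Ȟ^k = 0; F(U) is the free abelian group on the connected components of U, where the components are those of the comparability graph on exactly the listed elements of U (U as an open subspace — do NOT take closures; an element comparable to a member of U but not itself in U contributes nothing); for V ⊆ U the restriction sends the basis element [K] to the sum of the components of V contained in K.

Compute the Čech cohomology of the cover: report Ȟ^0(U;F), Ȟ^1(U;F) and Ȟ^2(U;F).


cover nerve:
  U12={t3} U13={t3} U23={t3,t4} U24={t4} U34={t2,t4}
  U123={t3} U234={t4}
components per intersection:
  U1: {t3}
  U2: {t3} {t4}
  U3: {t1,t2} {t3} {t4}
  U4: {t2} {t4} {t5}
  U12: {t3}
  U13: {t3}
  U23: {t3} {t4}
  U24: {t4}
  U34: {t2} {t4}
  U123: {t3}
  U234: {t4}
C dims 9,7,2; δ0: rk 5, SNF 1^5; δ1: rk 2, SNF 1^2
Ȟ^0: (9−5)−0=4 ⇒ Z^4
Ȟ^1: (7−2)−5=0 ⇒ 0
Ȟ^2: (2−0)−2=0 ⇒ 0

Ȟ^0 = Z^4,  Ȟ^1 = 0,  Ȟ^2 = 0


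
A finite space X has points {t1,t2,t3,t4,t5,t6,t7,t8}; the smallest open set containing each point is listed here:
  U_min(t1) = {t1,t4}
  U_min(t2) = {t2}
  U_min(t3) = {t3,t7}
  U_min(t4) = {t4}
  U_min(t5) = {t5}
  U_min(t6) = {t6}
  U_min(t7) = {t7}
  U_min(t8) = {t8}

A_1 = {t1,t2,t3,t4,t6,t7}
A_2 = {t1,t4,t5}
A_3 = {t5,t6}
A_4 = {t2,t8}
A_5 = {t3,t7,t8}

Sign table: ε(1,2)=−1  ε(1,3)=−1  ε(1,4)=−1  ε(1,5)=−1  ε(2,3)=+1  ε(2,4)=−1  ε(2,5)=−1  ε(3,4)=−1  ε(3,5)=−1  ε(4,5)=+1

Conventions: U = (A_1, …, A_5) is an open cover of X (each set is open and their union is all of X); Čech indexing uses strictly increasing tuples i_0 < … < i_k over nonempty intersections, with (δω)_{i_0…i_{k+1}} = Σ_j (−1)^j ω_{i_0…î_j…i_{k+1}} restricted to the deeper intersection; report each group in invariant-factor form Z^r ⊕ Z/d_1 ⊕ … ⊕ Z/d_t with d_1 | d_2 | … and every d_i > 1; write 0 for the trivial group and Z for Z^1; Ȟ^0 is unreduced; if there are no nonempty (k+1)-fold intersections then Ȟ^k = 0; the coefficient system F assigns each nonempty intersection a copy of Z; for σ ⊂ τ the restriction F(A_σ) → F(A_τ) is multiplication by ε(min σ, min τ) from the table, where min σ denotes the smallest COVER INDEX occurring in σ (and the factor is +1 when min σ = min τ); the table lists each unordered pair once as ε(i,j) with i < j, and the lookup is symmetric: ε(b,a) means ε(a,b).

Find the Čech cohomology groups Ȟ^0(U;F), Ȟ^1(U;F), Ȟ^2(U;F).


Ȟ^0 = Z, Ȟ^1 = Z^2, Ȟ^2 = 0

nerve simplices:
  A12={t1,t4} A13={t6} A14={t2} A15={t3,t7} A23={t5} A45={t8}
C dims 5,6; δ0: rk 4, SNF 1^4
degree 0: 5−4−0 = 1 → Ȟ^0 ≅ Z
degree 1: 6−0−4 = 2 → Ȟ^1 ≅ Z^2
degree 2: 0−0−0 = 0 → Ȟ^2 ≅ 0


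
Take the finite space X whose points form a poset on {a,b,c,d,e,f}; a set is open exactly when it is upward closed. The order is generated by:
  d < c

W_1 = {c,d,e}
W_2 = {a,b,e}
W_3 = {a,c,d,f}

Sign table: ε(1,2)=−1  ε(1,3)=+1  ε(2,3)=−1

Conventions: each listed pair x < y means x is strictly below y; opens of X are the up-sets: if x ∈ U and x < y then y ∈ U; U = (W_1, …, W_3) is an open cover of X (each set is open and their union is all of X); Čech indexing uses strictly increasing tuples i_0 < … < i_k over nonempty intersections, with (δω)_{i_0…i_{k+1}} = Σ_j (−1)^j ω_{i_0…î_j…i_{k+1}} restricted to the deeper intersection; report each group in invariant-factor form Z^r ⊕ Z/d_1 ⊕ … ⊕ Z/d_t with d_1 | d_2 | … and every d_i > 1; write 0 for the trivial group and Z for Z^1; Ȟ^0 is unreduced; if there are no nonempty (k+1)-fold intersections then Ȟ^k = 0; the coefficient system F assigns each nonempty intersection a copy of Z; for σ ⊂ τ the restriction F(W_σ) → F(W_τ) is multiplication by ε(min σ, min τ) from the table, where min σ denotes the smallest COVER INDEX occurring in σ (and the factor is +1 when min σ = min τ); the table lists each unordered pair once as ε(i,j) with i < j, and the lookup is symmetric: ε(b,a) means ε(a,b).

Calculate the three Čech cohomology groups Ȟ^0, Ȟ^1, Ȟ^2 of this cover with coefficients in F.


Ȟ^0 = Z, Ȟ^1 = Z, Ȟ^2 = 0

nerve of the cover:
  W12={e} W13={c,d} W23={a}
C dims 3,3; δ0: rk 2, SNF 1^2
Ȟ^0 = (3 − 2) − 0 = 1, so Ȟ^0 ≅ Z
Ȟ^1 = (3 − 0) − 2 = 1, so Ȟ^1 ≅ Z
Ȟ^2 = (0 − 0) − 0 = 0, so Ȟ^2 ≅ 0


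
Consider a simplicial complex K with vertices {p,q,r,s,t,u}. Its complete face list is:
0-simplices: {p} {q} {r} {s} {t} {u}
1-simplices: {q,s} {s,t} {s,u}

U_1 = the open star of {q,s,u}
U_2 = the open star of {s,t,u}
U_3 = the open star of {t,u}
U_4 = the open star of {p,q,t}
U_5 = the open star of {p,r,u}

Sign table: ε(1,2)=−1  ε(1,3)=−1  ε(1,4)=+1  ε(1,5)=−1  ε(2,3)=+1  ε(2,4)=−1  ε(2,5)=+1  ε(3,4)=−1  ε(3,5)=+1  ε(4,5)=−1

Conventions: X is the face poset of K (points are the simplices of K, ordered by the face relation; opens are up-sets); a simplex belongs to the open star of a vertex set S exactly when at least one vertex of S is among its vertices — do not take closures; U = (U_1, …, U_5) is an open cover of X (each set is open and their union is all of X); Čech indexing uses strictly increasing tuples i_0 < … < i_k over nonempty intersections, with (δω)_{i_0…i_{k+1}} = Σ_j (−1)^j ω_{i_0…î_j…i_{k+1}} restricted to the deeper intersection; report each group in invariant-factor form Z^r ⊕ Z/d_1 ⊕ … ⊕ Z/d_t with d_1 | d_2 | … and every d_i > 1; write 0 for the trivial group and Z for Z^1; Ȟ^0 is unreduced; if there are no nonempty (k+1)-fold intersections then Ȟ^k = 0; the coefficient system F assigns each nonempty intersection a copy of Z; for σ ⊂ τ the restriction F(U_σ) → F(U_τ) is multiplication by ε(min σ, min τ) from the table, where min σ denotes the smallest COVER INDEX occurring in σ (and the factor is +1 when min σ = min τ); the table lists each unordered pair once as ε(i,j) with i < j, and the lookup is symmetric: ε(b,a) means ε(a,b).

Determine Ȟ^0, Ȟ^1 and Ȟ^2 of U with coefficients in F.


nonempty intersections:
  U1={{q},{s},{u},{q,s},{s,t},{s,u}} U2={{s},{t},{u},{q,s},{s,t},{s,u}} U3={{t},{u},{s,t},{s,u}} U4={{p},{q},{t},{q,s},{s,t}} U5={{p},{r},{u},{s,u}}
  U12={{s},{u},{q,s},{s,t},{s,u}} U13={{u},{s,t},{s,u}} U14={{q},{q,s},{s,t}} U15={{u},{s,u}} U23={{t},{u},{s,t},{s,u}} U24={{t},{q,s},{s,t}} U25={{u},{s,u}} U34={{t},{s,t}} U35={{u},{s,u}} U45={{p}}
  U123={{u},{s,t},{s,u}} U124={{q,s},{s,t}} U125={{u},{s,u}} U134={{s,t}} U135={{u},{s,u}} U234={{t},{s,t}} U235={{u},{s,u}}
  U1234={{s,t}} U1235={{u},{s,u}}
C dims 5,10,7,2; δ0: rk 4, SNF 1^4; δ1: rk 5, SNF 1^5; δ2: rk 2, SNF 1^2
Ȟ^0: (5−4)−0=1 ⇒ Z
Ȟ^1: (10−5)−4=1 ⇒ Z
Ȟ^2: (7−2)−5=0 ⇒ 0

Ȟ^0 ≅ Z, Ȟ^1 ≅ Z and Ȟ^2 ≅ 0


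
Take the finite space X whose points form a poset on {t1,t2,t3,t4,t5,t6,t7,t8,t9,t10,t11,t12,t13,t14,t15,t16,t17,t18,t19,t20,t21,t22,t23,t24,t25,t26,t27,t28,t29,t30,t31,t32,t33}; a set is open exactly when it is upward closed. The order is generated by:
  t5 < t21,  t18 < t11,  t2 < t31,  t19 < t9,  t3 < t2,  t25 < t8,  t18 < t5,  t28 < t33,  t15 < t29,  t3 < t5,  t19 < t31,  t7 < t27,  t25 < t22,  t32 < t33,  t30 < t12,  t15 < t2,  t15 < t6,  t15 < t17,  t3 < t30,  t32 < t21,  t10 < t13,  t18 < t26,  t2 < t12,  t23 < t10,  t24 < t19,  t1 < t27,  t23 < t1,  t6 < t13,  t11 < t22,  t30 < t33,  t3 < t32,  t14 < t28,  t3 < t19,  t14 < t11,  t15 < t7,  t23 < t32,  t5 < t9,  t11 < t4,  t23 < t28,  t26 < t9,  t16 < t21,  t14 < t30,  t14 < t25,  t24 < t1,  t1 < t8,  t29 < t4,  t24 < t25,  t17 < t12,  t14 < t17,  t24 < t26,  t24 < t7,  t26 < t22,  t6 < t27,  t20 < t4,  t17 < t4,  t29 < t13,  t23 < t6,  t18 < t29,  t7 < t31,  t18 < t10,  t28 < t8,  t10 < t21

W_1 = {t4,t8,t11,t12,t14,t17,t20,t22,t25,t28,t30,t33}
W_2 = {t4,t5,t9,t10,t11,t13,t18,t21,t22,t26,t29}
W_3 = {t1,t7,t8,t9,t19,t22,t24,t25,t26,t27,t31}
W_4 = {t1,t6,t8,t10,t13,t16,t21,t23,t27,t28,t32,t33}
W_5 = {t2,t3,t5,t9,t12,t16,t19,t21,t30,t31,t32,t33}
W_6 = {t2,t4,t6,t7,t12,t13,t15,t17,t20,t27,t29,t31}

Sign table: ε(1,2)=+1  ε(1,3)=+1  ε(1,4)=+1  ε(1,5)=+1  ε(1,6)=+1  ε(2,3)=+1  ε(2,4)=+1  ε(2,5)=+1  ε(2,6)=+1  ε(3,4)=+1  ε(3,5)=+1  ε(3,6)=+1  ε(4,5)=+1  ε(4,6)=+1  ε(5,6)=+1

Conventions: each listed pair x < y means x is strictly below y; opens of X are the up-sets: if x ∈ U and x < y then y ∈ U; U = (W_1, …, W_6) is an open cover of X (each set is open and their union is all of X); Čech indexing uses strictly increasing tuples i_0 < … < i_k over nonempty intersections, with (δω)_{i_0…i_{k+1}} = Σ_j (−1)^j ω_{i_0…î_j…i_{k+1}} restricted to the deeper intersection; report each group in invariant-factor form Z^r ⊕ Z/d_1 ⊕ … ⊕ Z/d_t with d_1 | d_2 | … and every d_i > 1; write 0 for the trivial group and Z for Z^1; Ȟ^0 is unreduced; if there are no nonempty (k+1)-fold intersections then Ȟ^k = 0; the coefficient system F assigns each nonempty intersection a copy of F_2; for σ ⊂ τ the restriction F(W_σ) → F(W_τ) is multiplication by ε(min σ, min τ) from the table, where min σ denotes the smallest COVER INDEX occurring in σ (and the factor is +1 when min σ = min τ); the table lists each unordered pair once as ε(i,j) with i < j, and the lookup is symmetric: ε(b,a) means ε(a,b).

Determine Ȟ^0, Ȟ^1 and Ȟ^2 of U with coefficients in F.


nerve simplices:
  W12={t4,t11,t22} W13={t8,t22,t25} W14={t8,t28,t33} W15={t12,t30,t33} W16={t4,t12,t17,t20} W23={t9,t22,t26} W24={t10,t13,t21} W25={t5,t9,t21} W26={t4,t13,t29} W34={t1,t8,t27} W35={t9,t19,t31} W36={t7,t27,t31} W45={t16,t21,t32,t33} W46={t6,t13,t27} W56={t2,t12,t31}
  W123={t22} W126={t4} W134={t8} W145={t33} W156={t12} W235={t9} W245={t21} W246={t13} W346={t27} W356={t31}
C dims 6,15,10; δ0: rk_F2 5; δ1: rk_F2 9
degree 0: 6−5−0 = 1 → Ȟ^0 ≅ Z/2
degree 1: 15−9−5 = 1 → Ȟ^1 ≅ Z/2
degree 2: 10−0−9 = 1 → Ȟ^2 ≅ Z/2

Ȟ^0 ≅ Z/2; Ȟ^1 ≅ Z/2; Ȟ^2 ≅ Z/2


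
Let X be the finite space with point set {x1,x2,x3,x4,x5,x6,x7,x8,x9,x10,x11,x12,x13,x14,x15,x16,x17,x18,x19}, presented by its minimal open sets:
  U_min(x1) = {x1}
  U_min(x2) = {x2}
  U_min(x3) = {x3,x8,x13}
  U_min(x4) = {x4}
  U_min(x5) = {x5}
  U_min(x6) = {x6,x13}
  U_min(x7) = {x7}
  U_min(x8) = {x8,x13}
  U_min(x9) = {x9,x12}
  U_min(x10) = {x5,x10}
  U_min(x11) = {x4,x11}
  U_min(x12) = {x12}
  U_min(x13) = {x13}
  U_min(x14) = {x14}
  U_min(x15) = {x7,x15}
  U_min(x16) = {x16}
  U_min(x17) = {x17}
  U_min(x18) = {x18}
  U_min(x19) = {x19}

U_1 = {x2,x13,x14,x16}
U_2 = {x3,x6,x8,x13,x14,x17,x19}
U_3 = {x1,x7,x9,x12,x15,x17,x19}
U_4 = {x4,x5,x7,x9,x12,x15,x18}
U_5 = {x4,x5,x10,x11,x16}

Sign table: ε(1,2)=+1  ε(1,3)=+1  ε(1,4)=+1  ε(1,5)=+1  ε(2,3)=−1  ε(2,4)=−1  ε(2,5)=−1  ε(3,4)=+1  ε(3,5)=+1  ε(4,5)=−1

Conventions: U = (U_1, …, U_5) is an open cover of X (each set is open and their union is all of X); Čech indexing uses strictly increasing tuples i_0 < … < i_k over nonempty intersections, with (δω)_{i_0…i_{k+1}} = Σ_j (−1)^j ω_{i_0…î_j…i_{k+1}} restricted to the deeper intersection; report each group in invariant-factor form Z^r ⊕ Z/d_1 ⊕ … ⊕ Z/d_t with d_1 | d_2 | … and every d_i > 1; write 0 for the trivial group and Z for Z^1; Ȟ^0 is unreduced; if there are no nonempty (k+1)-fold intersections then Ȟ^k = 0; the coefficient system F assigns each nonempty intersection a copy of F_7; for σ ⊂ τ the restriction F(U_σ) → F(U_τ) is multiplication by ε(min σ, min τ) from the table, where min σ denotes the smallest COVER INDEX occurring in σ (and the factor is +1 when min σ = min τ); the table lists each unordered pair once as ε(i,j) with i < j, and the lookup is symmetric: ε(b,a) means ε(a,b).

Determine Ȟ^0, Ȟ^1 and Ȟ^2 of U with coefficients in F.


cover nerve:
  U12={x13,x14} U15={x16} U23={x17,x19} U34={x7,x9,x12,x15} U45={x4,x5}
C dims 5,5; δ0: rk_F7 4
Ȟ^0: (5−4)−0=1 ⇒ Z/7
Ȟ^1: (5−0)−4=1 ⇒ Z/7
Ȟ^2: (0−0)−0=0 ⇒ 0

Ȟ^0 = Z/7; Ȟ^1 = Z/7; Ȟ^2 = 0


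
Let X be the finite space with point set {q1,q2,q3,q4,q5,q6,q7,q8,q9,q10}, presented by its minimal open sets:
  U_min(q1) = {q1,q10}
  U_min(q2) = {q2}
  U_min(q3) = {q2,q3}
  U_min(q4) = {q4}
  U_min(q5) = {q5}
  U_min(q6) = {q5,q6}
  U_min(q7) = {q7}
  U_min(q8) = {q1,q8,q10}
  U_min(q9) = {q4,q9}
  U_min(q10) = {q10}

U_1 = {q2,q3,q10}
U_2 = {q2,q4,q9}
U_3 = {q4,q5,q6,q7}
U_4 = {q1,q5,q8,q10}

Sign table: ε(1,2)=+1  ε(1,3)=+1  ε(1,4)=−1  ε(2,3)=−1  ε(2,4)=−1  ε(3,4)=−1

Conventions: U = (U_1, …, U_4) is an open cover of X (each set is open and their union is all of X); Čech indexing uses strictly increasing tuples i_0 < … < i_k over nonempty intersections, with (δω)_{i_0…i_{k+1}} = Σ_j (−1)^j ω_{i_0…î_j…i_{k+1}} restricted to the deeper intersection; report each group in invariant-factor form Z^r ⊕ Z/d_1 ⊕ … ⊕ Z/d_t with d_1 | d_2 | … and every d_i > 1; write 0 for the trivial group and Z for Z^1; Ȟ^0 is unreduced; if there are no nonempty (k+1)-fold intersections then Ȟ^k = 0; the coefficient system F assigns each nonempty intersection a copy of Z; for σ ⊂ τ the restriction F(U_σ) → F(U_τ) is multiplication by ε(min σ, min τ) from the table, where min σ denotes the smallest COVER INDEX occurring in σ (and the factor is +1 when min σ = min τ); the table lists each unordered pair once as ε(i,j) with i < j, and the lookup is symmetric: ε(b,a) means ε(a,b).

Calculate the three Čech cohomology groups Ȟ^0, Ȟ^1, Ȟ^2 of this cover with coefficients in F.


Ȟ^0 = 0, Ȟ^1 = Z/2, Ȟ^2 = 0

nonempty overlaps:
  U12={q2} U14={q10} U23={q4} U34={q5}
C dims 4,4; δ0: rk 4, SNF 1^3·2
degree 0: 4−4−0 = 0 → Ȟ^0 ≅ 0
degree 1: 4−0−4 = 0 plus torsion [2] → Ȟ^1 ≅ Z/2
degree 2: 0−0−0 = 0 → Ȟ^2 ≅ 0


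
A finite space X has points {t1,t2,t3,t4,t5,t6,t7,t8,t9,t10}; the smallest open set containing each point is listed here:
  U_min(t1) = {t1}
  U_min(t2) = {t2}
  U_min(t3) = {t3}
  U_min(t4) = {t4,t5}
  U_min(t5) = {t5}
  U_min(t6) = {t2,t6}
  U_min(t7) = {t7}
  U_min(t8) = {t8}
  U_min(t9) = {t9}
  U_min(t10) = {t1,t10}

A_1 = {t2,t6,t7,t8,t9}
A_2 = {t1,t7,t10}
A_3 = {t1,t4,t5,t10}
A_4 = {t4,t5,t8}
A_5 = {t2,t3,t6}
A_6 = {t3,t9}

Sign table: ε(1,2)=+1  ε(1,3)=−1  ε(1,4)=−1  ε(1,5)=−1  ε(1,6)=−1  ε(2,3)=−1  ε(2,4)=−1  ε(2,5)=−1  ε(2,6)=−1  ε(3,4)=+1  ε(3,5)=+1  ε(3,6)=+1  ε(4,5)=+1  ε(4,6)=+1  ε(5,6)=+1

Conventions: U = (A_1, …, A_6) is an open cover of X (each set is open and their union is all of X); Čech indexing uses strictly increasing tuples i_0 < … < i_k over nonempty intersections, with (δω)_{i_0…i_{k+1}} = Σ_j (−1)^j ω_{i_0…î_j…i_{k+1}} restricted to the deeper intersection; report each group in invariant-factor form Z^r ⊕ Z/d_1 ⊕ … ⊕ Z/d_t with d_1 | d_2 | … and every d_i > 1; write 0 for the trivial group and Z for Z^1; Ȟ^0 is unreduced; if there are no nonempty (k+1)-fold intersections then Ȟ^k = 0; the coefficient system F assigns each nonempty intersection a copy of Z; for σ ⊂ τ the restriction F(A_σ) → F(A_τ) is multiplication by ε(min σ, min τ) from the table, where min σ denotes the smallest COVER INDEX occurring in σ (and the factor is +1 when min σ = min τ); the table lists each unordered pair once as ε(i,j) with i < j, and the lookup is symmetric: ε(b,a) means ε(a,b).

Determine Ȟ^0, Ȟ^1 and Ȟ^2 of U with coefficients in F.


Ȟ^0(U;F) ≅ Z, Ȟ^1(U;F) ≅ Z^2 and Ȟ^2(U;F) ≅ 0

nerve simplices:
  A12={t7} A14={t8} A15={t2,t6} A16={t9} A23={t1,t10} A34={t4,t5} A56={t3}
C dims 6,7; δ0: rk 5, SNF 1^5
degree 0: 6−5−0 = 1 → Ȟ^0 ≅ Z
degree 1: 7−0−5 = 2 → Ȟ^1 ≅ Z^2
degree 2: 0−0−0 = 0 → Ȟ^2 ≅ 0


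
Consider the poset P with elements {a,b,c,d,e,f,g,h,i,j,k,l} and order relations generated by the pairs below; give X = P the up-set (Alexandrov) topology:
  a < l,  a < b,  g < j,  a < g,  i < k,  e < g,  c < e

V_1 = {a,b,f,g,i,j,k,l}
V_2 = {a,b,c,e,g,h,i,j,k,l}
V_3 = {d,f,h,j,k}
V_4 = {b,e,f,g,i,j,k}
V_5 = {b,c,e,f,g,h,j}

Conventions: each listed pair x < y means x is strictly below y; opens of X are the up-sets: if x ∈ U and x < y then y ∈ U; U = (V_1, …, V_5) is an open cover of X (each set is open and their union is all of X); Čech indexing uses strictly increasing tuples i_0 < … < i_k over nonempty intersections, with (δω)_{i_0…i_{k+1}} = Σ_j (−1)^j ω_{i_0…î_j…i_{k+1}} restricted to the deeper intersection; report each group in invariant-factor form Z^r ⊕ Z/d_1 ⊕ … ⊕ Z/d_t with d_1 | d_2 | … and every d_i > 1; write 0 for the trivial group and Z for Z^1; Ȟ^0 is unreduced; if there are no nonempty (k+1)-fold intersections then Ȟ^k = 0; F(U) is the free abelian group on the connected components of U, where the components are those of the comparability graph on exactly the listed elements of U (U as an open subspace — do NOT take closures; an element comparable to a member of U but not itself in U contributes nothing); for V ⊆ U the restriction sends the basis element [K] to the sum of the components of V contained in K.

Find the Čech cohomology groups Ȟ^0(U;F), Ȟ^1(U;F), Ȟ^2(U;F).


Ȟ^0 ≅ Z^5; Ȟ^1 ≅ 0; Ȟ^2 ≅ 0

nonempty overlaps:
  V12={a,b,g,i,j,k,l} V13={f,j,k} V14={b,f,g,i,j,k} V15={b,f,g,j} V23={h,j,k} V24={b,e,g,i,j,k} V25={b,c,e,g,h,j} V34={f,j,k} V35={f,h,j} V45={b,e,f,g,j}
  V123={j,k} V124={b,g,i,j,k} V125={b,g,j} V134={f,j,k} V135={f,j} V145={b,f,g,j} V234={j,k} V235={h,j} V245={b,e,g,j} V345={f,j}
  V1234={j,k} V1235={j} V1245={b,g,j} V1345={f,j} V2345={j}
  V12345={j}
components per intersection:
  V1: {a,b,g,j,l} {f} {i,k}
  V2: {a,b,c,e,g,j,l} {h} {i,k}
  V3: {d} {f} {h} {j} {k}
  V4: {b} {e,g,j} {f} {i,k}
  V5: {b} {c,e,g,j} {f} {h}
  V12: {a,b,g,j,l} {i,k}
  V13: {f} {j} {k}
  V14: {b} {f} {g,j} {i,k}
  V15: {b} {f} {g,j}
  V23: {h} {j} {k}
  V24: {b} {e,g,j} {i,k}
  V25: {b} {c,e,g,j} {h}
  V34: {f} {j} {k}
  V35: {f} {h} {j}
  V45: {b} {e,g,j} {f}
  V123: {j} {k}
  V124: {b} {g,j} {i,k}
  V125: {b} {g,j}
  V134: {f} {j} {k}
  V135: {f} {j}
  V145: {b} {f} {g,j}
  V234: {j} {k}
  V235: {h} {j}
  V245: {b} {e,g,j}
  V345: {f} {j}
  V1234: {j} {k}
  V1235: {j}
  V1245: {b} {g,j}
  V1345: {f} {j}
  V2345: {j}
  V12345: {j}
C dims 19,30,23,8; δ0: rk 14, SNF 1^14; δ1: rk 16, SNF 1^16; δ2: rk 7, SNF 1^7
degree 0: 19−14−0 = 5 → Ȟ^0 ≅ Z^5
degree 1: 30−16−14 = 0 → Ȟ^1 ≅ 0
degree 2: 23−7−16 = 0 → Ȟ^2 ≅ 0


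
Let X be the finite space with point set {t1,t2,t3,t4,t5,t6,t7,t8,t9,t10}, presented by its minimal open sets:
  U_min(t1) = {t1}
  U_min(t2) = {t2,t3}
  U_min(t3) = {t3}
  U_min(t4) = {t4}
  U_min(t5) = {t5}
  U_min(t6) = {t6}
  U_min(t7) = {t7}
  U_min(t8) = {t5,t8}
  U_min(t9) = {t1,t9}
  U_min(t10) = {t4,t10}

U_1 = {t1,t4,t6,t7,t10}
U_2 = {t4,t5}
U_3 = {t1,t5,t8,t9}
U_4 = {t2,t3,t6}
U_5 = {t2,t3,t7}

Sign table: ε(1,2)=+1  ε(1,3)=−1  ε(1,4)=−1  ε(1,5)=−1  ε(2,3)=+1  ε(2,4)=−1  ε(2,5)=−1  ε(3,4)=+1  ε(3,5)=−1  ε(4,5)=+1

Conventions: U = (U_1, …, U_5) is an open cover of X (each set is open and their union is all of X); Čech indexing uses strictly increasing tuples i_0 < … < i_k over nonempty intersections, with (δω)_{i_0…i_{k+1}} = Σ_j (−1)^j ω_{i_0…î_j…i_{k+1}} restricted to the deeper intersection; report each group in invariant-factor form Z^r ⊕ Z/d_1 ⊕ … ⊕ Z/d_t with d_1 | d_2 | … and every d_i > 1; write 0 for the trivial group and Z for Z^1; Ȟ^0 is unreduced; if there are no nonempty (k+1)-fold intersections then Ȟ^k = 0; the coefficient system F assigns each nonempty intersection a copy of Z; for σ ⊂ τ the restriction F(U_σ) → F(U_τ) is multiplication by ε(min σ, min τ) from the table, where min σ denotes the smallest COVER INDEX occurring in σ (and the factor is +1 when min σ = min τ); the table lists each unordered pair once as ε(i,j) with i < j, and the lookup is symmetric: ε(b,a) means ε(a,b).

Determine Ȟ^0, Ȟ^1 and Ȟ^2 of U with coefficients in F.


intersection data:
  U12={t4} U13={t1} U14={t6} U15={t7} U23={t5} U45={t2,t3}
C dims 5,6; δ0: rk 5, SNF 1^4·2
Ȟ^0 = (5 − 5) − 0 = 0, so Ȟ^0 ≅ 0
Ȟ^1 = (6 − 0) − 5 = 1 plus torsion [2], so Ȟ^1 ≅ Z ⊕ Z/2
Ȟ^2 = (0 − 0) − 0 = 0, so Ȟ^2 ≅ 0

Ȟ^0 ≅ 0, Ȟ^1 ≅ Z ⊕ Z/2 and Ȟ^2 ≅ 0


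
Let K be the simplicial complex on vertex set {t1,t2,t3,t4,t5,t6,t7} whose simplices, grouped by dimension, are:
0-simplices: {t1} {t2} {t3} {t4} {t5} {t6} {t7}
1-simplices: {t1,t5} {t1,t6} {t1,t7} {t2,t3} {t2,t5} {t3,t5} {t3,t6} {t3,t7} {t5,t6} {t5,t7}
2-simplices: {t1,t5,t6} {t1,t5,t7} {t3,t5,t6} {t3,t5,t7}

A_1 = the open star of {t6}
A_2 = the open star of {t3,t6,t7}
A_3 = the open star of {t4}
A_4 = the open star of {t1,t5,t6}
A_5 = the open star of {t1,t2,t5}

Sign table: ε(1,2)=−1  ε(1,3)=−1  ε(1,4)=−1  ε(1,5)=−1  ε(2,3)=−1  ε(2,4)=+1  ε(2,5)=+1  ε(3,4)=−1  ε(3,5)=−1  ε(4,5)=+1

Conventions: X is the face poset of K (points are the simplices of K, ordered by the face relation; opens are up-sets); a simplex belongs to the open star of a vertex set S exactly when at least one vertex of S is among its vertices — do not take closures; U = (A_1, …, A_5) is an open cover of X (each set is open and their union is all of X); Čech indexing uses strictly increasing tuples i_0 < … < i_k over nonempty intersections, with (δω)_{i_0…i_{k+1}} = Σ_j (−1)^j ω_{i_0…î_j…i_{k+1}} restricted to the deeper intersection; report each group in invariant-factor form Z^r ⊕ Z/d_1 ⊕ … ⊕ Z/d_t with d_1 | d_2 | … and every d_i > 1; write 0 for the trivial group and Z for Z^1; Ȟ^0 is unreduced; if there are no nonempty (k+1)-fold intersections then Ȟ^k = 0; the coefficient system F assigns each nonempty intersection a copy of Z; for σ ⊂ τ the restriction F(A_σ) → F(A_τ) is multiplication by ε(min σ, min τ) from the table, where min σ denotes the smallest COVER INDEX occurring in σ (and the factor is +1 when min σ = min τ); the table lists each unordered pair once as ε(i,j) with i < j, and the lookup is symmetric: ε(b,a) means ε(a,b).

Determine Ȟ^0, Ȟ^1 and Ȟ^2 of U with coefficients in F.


nonempty intersections:
  A1={{t6},{t1,t6},{t3,t6},{t5,t6},{t1,t5,t6},{t3,t5,t6}} A2={{t3},{t6},{t7},{t1,t6},{t1,t7},{t2,t3},{t3,t5},{t3,t6},{t3,t7},{t5,t6},{t5,t7},{t1,t5,t6},{t1,t5,t7},{t3,t5,t6},{t3,t5,t7}} A3={{t4}} A4={{t1},{t5},{t6},{t1,t5},{t1,t6},{t1,t7},{t2,t5},{t3,t5},{t3,t6},{t5,t6},{t5,t7},{t1,t5,t6},{t1,t5,t7},{t3,t5,t6},{t3,t5,t7}} A5={{t1},{t2},{t5},{t1,t5},{t1,t6},{t1,t7},{t2,t3},{t2,t5},{t3,t5},{t5,t6},{t5,t7},{t1,t5,t6},{t1,t5,t7},{t3,t5,t6},{t3,t5,t7}}
  A12={{t6},{t1,t6},{t3,t6},{t5,t6},{t1,t5,t6},{t3,t5,t6}} A14={{t6},{t1,t6},{t3,t6},{t5,t6},{t1,t5,t6},{t3,t5,t6}} A15={{t1,t6},{t5,t6},{t1,t5,t6},{t3,t5,t6}} A24={{t6},{t1,t6},{t1,t7},{t3,t5},{t3,t6},{t5,t6},{t5,t7},{t1,t5,t6},{t1,t5,t7},{t3,t5,t6},{t3,t5,t7}} A25={{t1,t6},{t1,t7},{t2,t3},{t3,t5},{t5,t6},{t5,t7},{t1,t5,t6},{t1,t5,t7},{t3,t5,t6},{t3,t5,t7}} A45={{t1},{t5},{t1,t5},{t1,t6},{t1,t7},{t2,t5},{t3,t5},{t5,t6},{t5,t7},{t1,t5,t6},{t1,t5,t7},{t3,t5,t6},{t3,t5,t7}}
  A124={{t6},{t1,t6},{t3,t6},{t5,t6},{t1,t5,t6},{t3,t5,t6}} A125={{t1,t6},{t5,t6},{t1,t5,t6},{t3,t5,t6}} A145={{t1,t6},{t5,t6},{t1,t5,t6},{t3,t5,t6}} A245={{t1,t6},{t1,t7},{t3,t5},{t5,t6},{t5,t7},{t1,t5,t6},{t1,t5,t7},{t3,t5,t6},{t3,t5,t7}}
  A1245={{t1,t6},{t5,t6},{t1,t5,t6},{t3,t5,t6}}
C dims 5,6,4,1; δ0: rk 3, SNF 1^3; δ1: rk 3, SNF 1^3; δ2: rk 1, SNF 1^1
Ȟ^0: (5−3)−0=2 ⇒ Z^2
Ȟ^1: (6−3)−3=0 ⇒ 0
Ȟ^2: (4−1)−3=0 ⇒ 0

Ȟ^0 ≅ Z^2, Ȟ^1 ≅ 0 and Ȟ^2 ≅ 0


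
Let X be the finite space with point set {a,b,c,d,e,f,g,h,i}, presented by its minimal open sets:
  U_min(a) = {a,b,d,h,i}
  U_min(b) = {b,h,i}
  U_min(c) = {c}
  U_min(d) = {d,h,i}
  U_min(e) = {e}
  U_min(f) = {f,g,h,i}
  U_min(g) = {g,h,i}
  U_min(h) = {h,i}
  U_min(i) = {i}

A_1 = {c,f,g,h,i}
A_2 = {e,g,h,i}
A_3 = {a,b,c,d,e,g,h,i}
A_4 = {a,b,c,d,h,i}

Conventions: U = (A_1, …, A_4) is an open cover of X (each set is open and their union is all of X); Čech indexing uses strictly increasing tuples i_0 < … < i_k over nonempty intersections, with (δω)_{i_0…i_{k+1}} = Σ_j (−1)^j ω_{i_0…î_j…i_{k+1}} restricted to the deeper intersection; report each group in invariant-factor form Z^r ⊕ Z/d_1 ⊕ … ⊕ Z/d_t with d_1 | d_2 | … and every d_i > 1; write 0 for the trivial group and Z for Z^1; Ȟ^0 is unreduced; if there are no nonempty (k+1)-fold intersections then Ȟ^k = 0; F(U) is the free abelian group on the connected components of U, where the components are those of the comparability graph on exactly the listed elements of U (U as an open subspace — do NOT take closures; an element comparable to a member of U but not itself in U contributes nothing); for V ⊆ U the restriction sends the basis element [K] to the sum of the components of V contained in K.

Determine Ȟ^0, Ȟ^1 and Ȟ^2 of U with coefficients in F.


Ȟ^0(U;F) ≅ Z^3,  Ȟ^1(U;F) ≅ 0,  Ȟ^2(U;F) ≅ 0

nerve of the cover:
  A12={g,h,i} A13={c,g,h,i} A14={c,h,i} A23={e,g,h,i} A24={h,i} A34={a,b,c,d,h,i}
  A123={g,h,i} A124={h,i} A134={c,h,i} A234={h,i}
  A1234={h,i}
components per intersection:
  A1: {c} {f,g,h,i}
  A2: {e} {g,h,i}
  A3: {a,b,d,g,h,i} {c} {e}
  A4: {a,b,d,h,i} {c}
  A12: {g,h,i}
  A13: {c} {g,h,i}
  A14: {c} {h,i}
  A23: {e} {g,h,i}
  A24: {h,i}
  A34: {a,b,d,h,i} {c}
  A123: {g,h,i}
  A124: {h,i}
  A134: {c} {h,i}
  A234: {h,i}
  A1234: {h,i}
C dims 9,10,5,1; δ0: rk 6, SNF 1^6; δ1: rk 4, SNF 1^4; δ2: rk 1, SNF 1^1
Ȟ^0 = (9 − 6) − 0 = 3, so Ȟ^0 ≅ Z^3
Ȟ^1 = (10 − 4) − 6 = 0, so Ȟ^1 ≅ 0
Ȟ^2 = (5 − 1) − 4 = 0, so Ȟ^2 ≅ 0
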